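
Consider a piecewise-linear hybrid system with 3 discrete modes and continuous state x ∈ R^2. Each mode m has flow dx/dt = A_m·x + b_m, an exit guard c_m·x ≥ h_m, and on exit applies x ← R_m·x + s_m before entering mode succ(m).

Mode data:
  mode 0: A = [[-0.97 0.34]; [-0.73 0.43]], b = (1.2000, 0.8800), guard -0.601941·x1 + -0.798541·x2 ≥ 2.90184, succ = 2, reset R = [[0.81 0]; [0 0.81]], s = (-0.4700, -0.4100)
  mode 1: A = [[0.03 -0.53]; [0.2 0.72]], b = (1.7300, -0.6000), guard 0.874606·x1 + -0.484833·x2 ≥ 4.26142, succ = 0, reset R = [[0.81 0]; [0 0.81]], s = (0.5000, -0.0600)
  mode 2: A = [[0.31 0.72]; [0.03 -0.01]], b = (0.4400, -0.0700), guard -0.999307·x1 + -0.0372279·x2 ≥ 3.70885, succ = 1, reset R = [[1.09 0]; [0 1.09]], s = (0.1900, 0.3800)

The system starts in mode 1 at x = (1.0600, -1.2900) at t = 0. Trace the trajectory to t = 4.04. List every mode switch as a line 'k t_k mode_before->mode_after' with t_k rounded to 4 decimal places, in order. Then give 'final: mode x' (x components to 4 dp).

1 0.8469 1->0
2 1.9570 0->2
3 3.3189 2->1
final: 1 -0.2324 -7.9148

Mode 1: guard c·x = 4.2614 hit at Δt = 0.8469 (t = 0.8469), x⁻ = (3.4370, -2.5894) → reset → x⁺ = (3.2840, -2.1574), jump to mode 0
Mode 0: guard c·x = 2.9018 hit at Δt = 1.1101 (t = 1.9570), x⁻ = (1.1096, -4.4704) → reset → x⁺ = (0.4288, -4.0310), jump to mode 2
Mode 2: guard c·x = 3.7088 hit at Δt = 1.3619 (t = 3.3189), x⁻ = (-3.5576, -4.1288) → reset → x⁺ = (-3.6878, -4.1204), jump to mode 1
Mode 1: flow for 0.7211 to horizon, guard not reached → x = (-0.2324, -7.9148)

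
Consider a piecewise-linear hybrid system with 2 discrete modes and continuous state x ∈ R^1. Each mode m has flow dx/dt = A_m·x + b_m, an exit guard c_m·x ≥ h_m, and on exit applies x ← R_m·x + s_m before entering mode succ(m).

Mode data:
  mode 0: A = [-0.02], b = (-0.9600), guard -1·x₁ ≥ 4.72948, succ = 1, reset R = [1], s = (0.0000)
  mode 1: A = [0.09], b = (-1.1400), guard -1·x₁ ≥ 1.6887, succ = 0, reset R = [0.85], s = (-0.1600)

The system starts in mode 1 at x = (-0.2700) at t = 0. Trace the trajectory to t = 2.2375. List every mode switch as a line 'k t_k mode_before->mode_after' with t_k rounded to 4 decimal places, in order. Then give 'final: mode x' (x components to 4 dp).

Mode 1: guard c·x = 1.6887 hit at Δt = 1.1562 (t = 1.1562), x⁻ = (-1.6887) → reset → x⁺ = (-1.5954), jump to mode 0
Mode 0: flow for 1.0813 to horizon, guard not reached → x = (-2.5882)

1 1.1562 1->0
final: 0 -2.5882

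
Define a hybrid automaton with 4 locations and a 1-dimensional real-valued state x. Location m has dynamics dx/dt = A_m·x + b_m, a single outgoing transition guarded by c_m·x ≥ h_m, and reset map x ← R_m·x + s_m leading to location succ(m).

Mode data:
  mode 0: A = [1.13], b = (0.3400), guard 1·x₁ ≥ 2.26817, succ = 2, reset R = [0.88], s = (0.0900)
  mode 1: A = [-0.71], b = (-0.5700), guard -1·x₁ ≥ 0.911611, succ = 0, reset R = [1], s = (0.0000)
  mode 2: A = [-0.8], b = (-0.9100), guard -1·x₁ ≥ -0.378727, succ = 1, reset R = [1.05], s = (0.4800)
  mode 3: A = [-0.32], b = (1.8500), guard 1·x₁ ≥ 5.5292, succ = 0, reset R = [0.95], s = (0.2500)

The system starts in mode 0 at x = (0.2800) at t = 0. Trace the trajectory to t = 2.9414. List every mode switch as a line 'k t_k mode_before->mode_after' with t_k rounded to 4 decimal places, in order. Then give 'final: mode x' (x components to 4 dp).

1 1.3157 0->2
2 2.2585 2->1
final: 1 0.2320

Mode 0: guard c·x = 2.2682 hit at Δt = 1.3157 (t = 1.3157), x⁻ = (2.2682) → reset → x⁺ = (2.0860), jump to mode 2
Mode 2: guard c·x = -0.3787 hit at Δt = 0.9428 (t = 2.2585), x⁻ = (0.3787) → reset → x⁺ = (0.8777), jump to mode 1
Mode 1: flow for 0.6829 to horizon, guard not reached → x = (0.2320)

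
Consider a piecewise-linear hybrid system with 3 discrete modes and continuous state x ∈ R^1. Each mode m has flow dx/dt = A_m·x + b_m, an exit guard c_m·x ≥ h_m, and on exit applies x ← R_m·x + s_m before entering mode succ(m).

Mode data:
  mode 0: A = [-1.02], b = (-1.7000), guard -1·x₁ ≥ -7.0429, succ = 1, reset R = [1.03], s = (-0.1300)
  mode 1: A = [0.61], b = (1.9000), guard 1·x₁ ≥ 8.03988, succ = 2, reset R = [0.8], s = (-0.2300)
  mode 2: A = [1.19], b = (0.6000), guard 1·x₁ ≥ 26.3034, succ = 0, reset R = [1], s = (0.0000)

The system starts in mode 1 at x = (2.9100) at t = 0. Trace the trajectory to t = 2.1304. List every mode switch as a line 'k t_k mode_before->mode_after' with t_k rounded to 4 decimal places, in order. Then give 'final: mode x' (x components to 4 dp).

Mode 1: guard c·x = 8.0399 hit at Δt = 1.0098 (t = 1.0098), x⁻ = (8.0399) → reset → x⁺ = (6.2019), jump to mode 2
Mode 2: flow for 1.1206 to horizon, guard not reached → x = (24.9411)

1 1.0098 1->2
final: 2 24.9411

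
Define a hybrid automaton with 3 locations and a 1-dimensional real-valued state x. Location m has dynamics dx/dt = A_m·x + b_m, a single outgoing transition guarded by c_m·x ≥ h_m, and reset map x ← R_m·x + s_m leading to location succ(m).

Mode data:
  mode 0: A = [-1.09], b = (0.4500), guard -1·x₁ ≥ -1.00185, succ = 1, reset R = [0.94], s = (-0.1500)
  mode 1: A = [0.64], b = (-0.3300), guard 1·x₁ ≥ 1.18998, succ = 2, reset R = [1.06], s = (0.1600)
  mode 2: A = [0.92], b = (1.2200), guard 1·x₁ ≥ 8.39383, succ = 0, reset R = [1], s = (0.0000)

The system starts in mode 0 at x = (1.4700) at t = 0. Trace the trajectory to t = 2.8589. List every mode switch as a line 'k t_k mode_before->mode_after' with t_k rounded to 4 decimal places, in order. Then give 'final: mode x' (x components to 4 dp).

Mode 0: guard c·x = -1.0018 hit at Δt = 0.5366 (t = 0.5366), x⁻ = (1.0018) → reset → x⁺ = (0.7917), jump to mode 1
Mode 1: guard c·x = 1.1900 hit at Δt = 1.3952 (t = 1.9318), x⁻ = (1.1900) → reset → x⁺ = (1.4214), jump to mode 2
Mode 2: flow for 0.9271 to horizon, guard not reached → x = (5.1207)

1 0.5366 0->1
2 1.9318 1->2
final: 2 5.1207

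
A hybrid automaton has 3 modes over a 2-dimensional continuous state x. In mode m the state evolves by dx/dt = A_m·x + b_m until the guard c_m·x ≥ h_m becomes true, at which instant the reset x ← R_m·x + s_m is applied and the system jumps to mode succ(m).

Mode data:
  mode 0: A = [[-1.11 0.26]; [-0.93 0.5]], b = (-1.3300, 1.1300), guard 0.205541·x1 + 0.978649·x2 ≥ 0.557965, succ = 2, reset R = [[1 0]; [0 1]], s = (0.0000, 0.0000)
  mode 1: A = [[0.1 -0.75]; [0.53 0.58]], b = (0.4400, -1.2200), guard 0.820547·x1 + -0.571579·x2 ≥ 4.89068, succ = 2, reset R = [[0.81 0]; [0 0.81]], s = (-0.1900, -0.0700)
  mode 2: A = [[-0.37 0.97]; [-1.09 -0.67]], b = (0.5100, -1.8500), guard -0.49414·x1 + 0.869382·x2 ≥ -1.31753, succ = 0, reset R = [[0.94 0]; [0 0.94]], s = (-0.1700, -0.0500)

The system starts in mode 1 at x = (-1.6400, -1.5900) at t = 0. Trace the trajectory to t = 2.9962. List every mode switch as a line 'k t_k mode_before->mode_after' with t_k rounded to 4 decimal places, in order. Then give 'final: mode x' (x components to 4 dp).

1 1.1964 1->2
2 2.3913 2->0
final: 0 -1.9513 -1.4030

Mode 1: guard c·x = 4.8907 hit at Δt = 1.1964 (t = 1.1964), x⁻ = (2.0607, -5.5981) → reset → x⁺ = (1.4792, -4.6044), jump to mode 2
Mode 2: guard c·x = -1.3175 hit at Δt = 1.1949 (t = 2.3913), x⁻ = (-2.1911, -2.7609) → reset → x⁺ = (-2.2296, -2.6452), jump to mode 0
Mode 0: flow for 0.6049 to horizon, guard not reached → x = (-1.9513, -1.4030)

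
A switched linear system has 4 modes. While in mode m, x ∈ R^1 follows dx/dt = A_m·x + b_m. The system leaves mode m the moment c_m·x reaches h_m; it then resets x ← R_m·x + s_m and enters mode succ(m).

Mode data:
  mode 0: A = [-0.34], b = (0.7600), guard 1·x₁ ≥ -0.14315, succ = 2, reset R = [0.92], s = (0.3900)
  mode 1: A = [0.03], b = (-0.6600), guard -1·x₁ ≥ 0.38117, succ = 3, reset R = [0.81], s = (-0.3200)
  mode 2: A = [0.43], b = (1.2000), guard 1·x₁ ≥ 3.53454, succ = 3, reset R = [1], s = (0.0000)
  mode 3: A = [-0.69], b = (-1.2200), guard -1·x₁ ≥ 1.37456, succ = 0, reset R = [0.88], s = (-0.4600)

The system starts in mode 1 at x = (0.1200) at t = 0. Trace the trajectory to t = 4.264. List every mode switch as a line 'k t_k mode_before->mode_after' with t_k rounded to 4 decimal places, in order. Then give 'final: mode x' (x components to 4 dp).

1 0.7549 1->3
2 2.2955 3->0
3 3.7537 0->2
final: 2 1.0064

Mode 1: guard c·x = 0.3812 hit at Δt = 0.7549 (t = 0.7549), x⁻ = (-0.3812) → reset → x⁺ = (-0.6287), jump to mode 3
Mode 3: guard c·x = 1.3746 hit at Δt = 1.5406 (t = 2.2955), x⁻ = (-1.3746) → reset → x⁺ = (-1.6696), jump to mode 0
Mode 0: guard c·x = -0.1431 hit at Δt = 1.4582 (t = 3.7537), x⁻ = (-0.1432) → reset → x⁺ = (0.2583), jump to mode 2
Mode 2: flow for 0.5103 to horizon, guard not reached → x = (1.0064)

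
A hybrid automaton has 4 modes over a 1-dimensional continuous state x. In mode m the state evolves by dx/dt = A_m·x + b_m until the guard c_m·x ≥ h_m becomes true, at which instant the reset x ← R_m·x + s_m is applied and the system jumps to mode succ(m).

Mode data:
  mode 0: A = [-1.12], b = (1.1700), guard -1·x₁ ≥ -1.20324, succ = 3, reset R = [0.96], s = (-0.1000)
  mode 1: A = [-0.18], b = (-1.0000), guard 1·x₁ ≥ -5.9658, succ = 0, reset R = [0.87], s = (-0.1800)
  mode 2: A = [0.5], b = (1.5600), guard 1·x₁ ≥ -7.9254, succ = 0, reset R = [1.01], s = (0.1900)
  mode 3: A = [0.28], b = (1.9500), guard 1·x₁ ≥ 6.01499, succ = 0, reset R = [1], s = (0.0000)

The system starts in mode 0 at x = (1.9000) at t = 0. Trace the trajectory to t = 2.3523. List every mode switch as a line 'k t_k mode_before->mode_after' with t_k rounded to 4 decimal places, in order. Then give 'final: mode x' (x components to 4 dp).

Mode 0: guard c·x = -1.2032 hit at Δt = 1.5046 (t = 1.5046), x⁻ = (1.2032) → reset → x⁺ = (1.0551), jump to mode 3
Mode 3: flow for 0.8477 to horizon, guard not reached → x = (3.2034)

1 1.5046 0->3
final: 3 3.2034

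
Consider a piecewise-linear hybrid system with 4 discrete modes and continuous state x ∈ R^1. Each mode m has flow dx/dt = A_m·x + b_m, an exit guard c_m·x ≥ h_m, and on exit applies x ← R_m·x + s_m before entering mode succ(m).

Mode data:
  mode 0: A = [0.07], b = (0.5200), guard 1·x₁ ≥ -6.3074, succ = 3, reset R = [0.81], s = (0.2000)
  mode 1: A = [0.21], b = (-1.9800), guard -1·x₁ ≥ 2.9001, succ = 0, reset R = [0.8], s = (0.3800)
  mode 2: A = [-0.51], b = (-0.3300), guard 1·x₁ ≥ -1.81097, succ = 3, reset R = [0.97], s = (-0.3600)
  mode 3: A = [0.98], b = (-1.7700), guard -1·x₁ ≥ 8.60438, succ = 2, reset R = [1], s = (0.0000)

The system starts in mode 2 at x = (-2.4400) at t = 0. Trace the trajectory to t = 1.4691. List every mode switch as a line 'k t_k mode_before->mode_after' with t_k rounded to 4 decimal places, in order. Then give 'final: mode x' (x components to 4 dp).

Mode 2: guard c·x = -1.8110 hit at Δt = 0.8472 (t = 0.8472), x⁻ = (-1.8110) → reset → x⁺ = (-2.1166), jump to mode 3
Mode 3: flow for 0.6219 to horizon, guard not reached → x = (-5.4096)

1 0.8472 2->3
final: 3 -5.4096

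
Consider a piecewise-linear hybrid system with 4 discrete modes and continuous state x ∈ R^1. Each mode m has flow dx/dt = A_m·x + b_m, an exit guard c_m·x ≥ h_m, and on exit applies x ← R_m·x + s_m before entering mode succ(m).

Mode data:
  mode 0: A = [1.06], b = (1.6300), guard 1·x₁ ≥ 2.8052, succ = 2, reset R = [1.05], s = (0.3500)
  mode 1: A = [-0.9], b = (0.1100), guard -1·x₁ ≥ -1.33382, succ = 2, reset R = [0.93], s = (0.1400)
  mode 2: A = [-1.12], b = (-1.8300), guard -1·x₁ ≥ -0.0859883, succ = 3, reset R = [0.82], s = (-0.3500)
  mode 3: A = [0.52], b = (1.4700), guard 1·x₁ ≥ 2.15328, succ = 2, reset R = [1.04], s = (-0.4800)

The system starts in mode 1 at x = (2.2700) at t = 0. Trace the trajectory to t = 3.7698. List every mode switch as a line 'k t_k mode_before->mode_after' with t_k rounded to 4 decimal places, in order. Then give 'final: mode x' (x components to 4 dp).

1 0.6361 1->2
2 1.1371 2->3
3 2.4263 3->2
4 3.0330 2->3
final: 3 0.9098

Mode 1: guard c·x = -1.3338 hit at Δt = 0.6361 (t = 0.6361), x⁻ = (1.3338) → reset → x⁺ = (1.3805), jump to mode 2
Mode 2: guard c·x = -0.0860 hit at Δt = 0.5010 (t = 1.1371), x⁻ = (0.0860) → reset → x⁺ = (-0.2795), jump to mode 3
Mode 3: guard c·x = 2.1533 hit at Δt = 1.2892 (t = 2.4263), x⁻ = (2.1533) → reset → x⁺ = (1.7594), jump to mode 2
Mode 2: guard c·x = -0.0860 hit at Δt = 0.6067 (t = 3.0330), x⁻ = (0.0860) → reset → x⁺ = (-0.2795), jump to mode 3
Mode 3: flow for 0.7368 to horizon, guard not reached → x = (0.9098)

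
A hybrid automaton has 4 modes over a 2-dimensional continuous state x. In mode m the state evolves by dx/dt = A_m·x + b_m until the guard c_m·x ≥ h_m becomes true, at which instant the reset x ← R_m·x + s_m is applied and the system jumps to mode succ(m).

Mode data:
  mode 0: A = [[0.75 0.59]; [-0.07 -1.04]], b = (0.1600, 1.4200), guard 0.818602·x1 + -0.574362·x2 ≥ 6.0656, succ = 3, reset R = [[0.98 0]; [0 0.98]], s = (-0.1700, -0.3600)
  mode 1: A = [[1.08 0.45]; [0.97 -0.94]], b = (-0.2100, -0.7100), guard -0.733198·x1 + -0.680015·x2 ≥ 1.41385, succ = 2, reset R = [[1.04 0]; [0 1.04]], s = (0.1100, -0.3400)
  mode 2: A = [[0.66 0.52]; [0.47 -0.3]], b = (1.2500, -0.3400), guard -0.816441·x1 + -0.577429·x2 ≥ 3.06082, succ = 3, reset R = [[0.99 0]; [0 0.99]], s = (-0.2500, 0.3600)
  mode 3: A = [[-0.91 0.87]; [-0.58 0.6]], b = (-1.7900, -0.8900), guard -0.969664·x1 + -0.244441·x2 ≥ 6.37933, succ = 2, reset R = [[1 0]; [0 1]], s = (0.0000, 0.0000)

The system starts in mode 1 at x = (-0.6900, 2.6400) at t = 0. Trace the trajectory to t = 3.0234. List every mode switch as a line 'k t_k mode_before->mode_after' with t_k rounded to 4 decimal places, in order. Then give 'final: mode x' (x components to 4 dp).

Mode 1: guard c·x = 1.4139 hit at Δt = 1.1845 (t = 1.1845), x⁻ = (-1.6111, -0.3420) → reset → x⁺ = (-1.5656, -0.6957), jump to mode 2
Mode 2: guard c·x = 3.0608 hit at Δt = 1.3653 (t = 2.5498), x⁻ = (-2.4442, -1.8448) → reset → x⁺ = (-2.6698, -1.4664), jump to mode 3
Mode 3: flow for 0.4736 to horizon, guard not reached → x = (-2.9302, -1.5461)

1 1.1845 1->2
2 2.5498 2->3
final: 3 -2.9302 -1.5461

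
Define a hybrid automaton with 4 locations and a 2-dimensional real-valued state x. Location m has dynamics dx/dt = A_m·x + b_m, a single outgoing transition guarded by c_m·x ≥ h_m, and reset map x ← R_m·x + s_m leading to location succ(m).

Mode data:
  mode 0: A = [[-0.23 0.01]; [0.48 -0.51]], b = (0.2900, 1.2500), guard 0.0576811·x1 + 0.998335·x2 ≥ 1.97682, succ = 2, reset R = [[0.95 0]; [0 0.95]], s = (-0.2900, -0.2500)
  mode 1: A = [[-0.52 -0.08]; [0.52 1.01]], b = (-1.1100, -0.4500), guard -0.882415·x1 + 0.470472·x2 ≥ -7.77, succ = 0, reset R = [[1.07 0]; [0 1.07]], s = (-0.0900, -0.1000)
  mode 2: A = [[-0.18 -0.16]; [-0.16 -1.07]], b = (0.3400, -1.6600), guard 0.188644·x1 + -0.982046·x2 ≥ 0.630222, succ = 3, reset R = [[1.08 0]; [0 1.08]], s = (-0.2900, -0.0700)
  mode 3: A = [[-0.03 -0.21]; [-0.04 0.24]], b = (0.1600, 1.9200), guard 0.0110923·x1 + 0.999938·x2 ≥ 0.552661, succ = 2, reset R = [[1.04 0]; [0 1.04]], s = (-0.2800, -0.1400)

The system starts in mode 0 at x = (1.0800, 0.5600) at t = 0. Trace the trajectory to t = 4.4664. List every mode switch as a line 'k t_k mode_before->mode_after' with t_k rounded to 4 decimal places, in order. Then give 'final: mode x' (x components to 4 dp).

1 1.2120 0->2
2 2.1342 2->3
3 2.7280 3->2
4 3.2940 2->3
5 3.9144 3->2
final: 2 0.4305 -0.4780

Mode 0: guard c·x = 1.9768 hit at Δt = 1.2120 (t = 1.2120), x⁻ = (1.1381, 1.9144) → reset → x⁺ = (0.7912, 1.5686), jump to mode 2
Mode 2: guard c·x = 0.6302 hit at Δt = 0.9222 (t = 2.1342), x⁻ = (0.9101, -0.4669) → reset → x⁺ = (0.6930, -0.5743), jump to mode 3
Mode 3: guard c·x = 0.5527 hit at Δt = 0.5938 (t = 2.7280), x⁻ = (0.7782, 0.5441) → reset → x⁺ = (0.5293, 0.4258), jump to mode 2
Mode 2: guard c·x = 0.6302 hit at Δt = 0.5660 (t = 3.2940), x⁻ = (0.6694, -0.5132) → reset → x⁺ = (0.4330, -0.6242), jump to mode 3
Mode 3: guard c·x = 0.5527 hit at Δt = 0.6204 (t = 3.9144), x⁻ = (0.5299, 0.5468) → reset → x⁺ = (0.2711, 0.4287), jump to mode 2
Mode 2: flow for 0.5520 to horizon, guard not reached → x = (0.4305, -0.4780)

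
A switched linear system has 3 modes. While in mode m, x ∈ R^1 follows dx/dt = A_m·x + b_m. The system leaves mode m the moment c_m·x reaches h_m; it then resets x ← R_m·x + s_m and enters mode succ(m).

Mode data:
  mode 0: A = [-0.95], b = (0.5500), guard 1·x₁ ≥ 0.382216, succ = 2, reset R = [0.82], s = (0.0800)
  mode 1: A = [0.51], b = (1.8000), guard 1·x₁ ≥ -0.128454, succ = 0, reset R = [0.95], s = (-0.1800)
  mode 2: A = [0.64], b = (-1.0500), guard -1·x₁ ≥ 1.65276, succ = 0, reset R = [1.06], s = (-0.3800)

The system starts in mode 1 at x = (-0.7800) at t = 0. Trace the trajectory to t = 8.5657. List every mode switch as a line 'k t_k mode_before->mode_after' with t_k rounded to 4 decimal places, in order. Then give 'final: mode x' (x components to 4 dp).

1 0.4170 1->0
2 1.9951 0->2
3 3.5123 2->0
4 6.2735 0->2
5 7.7908 2->0
final: 0 -0.7194

Mode 1: guard c·x = -0.1285 hit at Δt = 0.4170 (t = 0.4170), x⁻ = (-0.1285) → reset → x⁺ = (-0.3020), jump to mode 0
Mode 0: guard c·x = 0.3822 hit at Δt = 1.5781 (t = 1.9951), x⁻ = (0.3822) → reset → x⁺ = (0.3934), jump to mode 2
Mode 2: guard c·x = 1.6528 hit at Δt = 1.5172 (t = 3.5123), x⁻ = (-1.6528) → reset → x⁺ = (-2.1319), jump to mode 0
Mode 0: guard c·x = 0.3822 hit at Δt = 2.7612 (t = 6.2735), x⁻ = (0.3822) → reset → x⁺ = (0.3934), jump to mode 2
Mode 2: guard c·x = 1.6528 hit at Δt = 1.5172 (t = 7.7908), x⁻ = (-1.6528) → reset → x⁺ = (-2.1319), jump to mode 0
Mode 0: flow for 0.7749 to horizon, guard not reached → x = (-0.7194)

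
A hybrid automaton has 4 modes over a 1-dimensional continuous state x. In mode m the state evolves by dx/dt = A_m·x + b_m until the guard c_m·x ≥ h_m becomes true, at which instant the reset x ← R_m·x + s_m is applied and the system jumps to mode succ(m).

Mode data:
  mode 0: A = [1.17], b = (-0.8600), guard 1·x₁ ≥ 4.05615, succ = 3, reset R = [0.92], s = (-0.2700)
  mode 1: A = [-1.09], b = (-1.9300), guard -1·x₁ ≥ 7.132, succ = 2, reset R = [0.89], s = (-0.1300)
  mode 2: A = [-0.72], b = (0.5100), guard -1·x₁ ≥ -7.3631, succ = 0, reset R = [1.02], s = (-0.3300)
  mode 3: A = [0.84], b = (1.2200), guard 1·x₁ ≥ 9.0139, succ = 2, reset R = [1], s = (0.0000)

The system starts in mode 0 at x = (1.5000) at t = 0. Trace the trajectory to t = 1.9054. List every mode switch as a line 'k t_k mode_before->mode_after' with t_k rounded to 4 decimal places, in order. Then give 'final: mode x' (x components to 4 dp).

1 1.2549 0->3
final: 3 7.0345

Mode 0: guard c·x = 4.0561 hit at Δt = 1.2549 (t = 1.2549), x⁻ = (4.0561) → reset → x⁺ = (3.4617), jump to mode 3
Mode 3: flow for 0.6505 to horizon, guard not reached → x = (7.0345)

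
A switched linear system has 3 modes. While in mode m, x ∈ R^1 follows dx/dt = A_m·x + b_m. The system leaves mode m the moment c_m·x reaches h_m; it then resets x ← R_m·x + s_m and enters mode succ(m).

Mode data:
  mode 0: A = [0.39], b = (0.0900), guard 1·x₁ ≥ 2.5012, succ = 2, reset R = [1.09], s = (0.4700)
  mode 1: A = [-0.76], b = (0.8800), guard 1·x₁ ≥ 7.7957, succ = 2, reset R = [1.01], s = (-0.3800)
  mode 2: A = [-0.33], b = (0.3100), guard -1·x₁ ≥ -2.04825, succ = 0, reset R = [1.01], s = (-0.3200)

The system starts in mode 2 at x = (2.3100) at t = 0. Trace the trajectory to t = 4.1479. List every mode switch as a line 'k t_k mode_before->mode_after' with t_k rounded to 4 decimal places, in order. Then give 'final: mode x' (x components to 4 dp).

Mode 2: guard c·x = -2.0482 hit at Δt = 0.6422 (t = 0.6422), x⁻ = (2.0483) → reset → x⁺ = (1.7487), jump to mode 0
Mode 0: guard c·x = 2.5012 hit at Δt = 0.8261 (t = 1.4683), x⁻ = (2.5012) → reset → x⁺ = (3.1963), jump to mode 2
Mode 2: guard c·x = -2.0482 hit at Δt = 2.1535 (t = 3.6218), x⁻ = (2.0483) → reset → x⁺ = (1.7487), jump to mode 0
Mode 0: flow for 0.5261 to horizon, guard not reached → x = (2.1995)

1 0.6422 2->0
2 1.4683 0->2
3 3.6218 2->0
final: 0 2.1995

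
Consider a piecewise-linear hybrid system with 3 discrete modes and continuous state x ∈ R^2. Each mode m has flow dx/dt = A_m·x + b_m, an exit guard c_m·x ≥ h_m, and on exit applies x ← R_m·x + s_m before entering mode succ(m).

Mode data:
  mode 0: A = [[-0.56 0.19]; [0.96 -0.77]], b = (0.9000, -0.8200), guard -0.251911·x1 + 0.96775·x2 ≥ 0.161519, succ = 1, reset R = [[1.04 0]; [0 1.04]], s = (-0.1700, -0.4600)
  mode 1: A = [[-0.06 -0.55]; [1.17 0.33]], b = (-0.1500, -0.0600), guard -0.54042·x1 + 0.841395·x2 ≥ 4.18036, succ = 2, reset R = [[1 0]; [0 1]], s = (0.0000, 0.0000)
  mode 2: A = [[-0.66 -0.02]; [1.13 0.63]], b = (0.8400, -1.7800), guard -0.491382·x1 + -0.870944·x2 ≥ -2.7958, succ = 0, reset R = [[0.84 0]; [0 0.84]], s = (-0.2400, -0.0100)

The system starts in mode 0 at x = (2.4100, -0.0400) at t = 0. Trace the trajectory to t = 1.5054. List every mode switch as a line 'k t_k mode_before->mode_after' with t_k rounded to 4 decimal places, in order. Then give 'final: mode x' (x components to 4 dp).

Mode 0: guard c·x = 0.1615 hit at Δt = 0.7285 (t = 0.7285), x⁻ = (2.1891, 0.7367) → reset → x⁺ = (2.1067, 0.3062), jump to mode 1
Mode 1: flow for 0.7769 to horizon, guard not reached → x = (1.3593, 2.2228)

1 0.7285 0->1
final: 1 1.3593 2.2228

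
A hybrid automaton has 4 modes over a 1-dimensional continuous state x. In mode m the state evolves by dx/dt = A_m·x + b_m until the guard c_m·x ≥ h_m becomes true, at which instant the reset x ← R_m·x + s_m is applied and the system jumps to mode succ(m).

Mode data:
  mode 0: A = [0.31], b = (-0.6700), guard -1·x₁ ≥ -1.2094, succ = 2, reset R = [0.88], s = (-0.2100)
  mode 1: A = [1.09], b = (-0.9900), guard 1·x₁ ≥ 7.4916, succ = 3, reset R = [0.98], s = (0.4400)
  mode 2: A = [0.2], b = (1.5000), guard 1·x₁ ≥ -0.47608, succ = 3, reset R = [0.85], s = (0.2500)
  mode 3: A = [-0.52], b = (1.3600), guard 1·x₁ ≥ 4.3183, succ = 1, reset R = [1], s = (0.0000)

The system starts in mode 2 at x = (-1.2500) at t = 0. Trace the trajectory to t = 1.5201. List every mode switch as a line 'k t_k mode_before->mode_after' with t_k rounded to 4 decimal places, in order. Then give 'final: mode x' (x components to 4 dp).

Mode 2: guard c·x = -0.4761 hit at Δt = 0.5837 (t = 0.5837), x⁻ = (-0.4761) → reset → x⁺ = (-0.1547), jump to mode 3
Mode 3: flow for 0.9364 to horizon, guard not reached → x = (0.9132)

1 0.5837 2->3
final: 3 0.9132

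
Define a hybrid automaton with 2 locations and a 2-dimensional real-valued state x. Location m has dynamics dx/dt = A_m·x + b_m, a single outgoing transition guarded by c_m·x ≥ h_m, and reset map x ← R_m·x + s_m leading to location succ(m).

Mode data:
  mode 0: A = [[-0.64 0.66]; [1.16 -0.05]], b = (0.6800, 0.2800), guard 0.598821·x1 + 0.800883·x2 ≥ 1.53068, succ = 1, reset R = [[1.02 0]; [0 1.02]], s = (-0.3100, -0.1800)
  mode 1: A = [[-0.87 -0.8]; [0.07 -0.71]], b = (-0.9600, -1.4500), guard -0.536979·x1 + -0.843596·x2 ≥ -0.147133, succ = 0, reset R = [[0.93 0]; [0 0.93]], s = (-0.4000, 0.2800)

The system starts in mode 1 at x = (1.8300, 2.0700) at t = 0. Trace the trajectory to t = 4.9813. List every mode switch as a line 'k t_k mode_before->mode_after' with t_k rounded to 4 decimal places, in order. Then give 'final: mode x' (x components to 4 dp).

Mode 1: guard c·x = -0.1471 hit at Δt = 0.8289 (t = 0.8289), x⁻ = (-0.1410, 0.2642) → reset → x⁺ = (-0.5312, 0.5257), jump to mode 0
Mode 0: guard c·x = 1.5307 hit at Δt = 1.4226 (t = 2.2515), x⁻ = (0.8890, 1.2466) → reset → x⁺ = (0.5967, 1.0915), jump to mode 1
Mode 1: guard c·x = -0.1471 hit at Δt = 0.4399 (t = 2.6914), x⁻ = (-0.1272, 0.2554) → reset → x⁺ = (-0.5183, 0.5175), jump to mode 0
Mode 0: guard c·x = 1.5307 hit at Δt = 1.4184 (t = 4.1098), x⁻ = (0.8902, 1.2456) → reset → x⁺ = (0.5980, 1.0905), jump to mode 1
Mode 1: guard c·x = -0.1471 hit at Δt = 0.4399 (t = 4.5496), x⁻ = (-0.1261, 0.2547) → reset → x⁺ = (-0.5173, 0.5168), jump to mode 0
Mode 0: flow for 0.4317 to horizon, guard not reached → x = (-0.0146, 0.5000)

1 0.8289 1->0
2 2.2515 0->1
3 2.6914 1->0
4 4.1098 0->1
5 4.5496 1->0
final: 0 -0.0146 0.5000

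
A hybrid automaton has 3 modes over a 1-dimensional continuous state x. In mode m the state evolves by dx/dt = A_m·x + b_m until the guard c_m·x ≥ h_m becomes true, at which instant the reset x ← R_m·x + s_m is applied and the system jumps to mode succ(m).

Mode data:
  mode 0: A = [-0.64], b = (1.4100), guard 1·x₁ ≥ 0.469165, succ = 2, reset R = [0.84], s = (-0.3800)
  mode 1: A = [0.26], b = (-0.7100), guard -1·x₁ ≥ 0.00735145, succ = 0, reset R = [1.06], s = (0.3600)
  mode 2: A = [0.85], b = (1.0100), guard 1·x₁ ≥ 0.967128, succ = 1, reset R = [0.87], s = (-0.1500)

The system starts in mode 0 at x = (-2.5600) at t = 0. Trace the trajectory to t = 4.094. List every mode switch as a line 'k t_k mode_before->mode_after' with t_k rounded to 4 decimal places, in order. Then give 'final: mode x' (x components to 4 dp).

Mode 0: guard c·x = 0.4692 hit at Δt = 1.5789 (t = 1.5789), x⁻ = (0.4692) → reset → x⁺ = (0.0141), jump to mode 2
Mode 2: guard c·x = 0.9671 hit at Δt = 0.6867 (t = 2.2656), x⁻ = (0.9671) → reset → x⁺ = (0.6914), jump to mode 1
Mode 1: guard c·x = 0.0074 hit at Δt = 1.1332 (t = 3.3988), x⁻ = (-0.0074) → reset → x⁺ = (0.3522), jump to mode 0
Mode 0: guard c·x = 0.4692 hit at Δt = 0.1020 (t = 3.5008), x⁻ = (0.4692) → reset → x⁺ = (0.0141), jump to mode 2
Mode 2: flow for 0.5932 to horizon, guard not reached → x = (0.8025)

1 1.5789 0->2
2 2.2656 2->1
3 3.3988 1->0
4 3.5008 0->2
final: 2 0.8025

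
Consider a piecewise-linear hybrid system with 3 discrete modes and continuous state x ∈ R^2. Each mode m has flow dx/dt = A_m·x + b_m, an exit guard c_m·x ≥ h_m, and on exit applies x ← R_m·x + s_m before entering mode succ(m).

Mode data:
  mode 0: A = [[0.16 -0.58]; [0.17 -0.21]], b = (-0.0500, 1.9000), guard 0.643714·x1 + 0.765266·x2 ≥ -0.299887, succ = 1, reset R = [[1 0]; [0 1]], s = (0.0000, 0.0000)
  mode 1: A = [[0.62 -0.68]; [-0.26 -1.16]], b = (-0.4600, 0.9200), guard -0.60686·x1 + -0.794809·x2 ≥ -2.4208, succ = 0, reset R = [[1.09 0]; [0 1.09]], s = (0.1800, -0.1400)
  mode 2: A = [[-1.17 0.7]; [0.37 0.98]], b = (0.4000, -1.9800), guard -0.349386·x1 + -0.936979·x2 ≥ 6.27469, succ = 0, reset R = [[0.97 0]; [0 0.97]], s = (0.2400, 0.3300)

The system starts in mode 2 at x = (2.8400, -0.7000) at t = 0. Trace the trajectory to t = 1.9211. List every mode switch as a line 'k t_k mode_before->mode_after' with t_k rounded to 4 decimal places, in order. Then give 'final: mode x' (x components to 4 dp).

1 1.3054 2->0
final: 0 1.2745 -4.0325

Mode 2: guard c·x = 6.2747 hit at Δt = 1.3054 (t = 1.3054), x⁻ = (-0.7693, -6.4099) → reset → x⁺ = (-0.5062, -5.8876), jump to mode 0
Mode 0: flow for 0.6157 to horizon, guard not reached → x = (1.2745, -4.0325)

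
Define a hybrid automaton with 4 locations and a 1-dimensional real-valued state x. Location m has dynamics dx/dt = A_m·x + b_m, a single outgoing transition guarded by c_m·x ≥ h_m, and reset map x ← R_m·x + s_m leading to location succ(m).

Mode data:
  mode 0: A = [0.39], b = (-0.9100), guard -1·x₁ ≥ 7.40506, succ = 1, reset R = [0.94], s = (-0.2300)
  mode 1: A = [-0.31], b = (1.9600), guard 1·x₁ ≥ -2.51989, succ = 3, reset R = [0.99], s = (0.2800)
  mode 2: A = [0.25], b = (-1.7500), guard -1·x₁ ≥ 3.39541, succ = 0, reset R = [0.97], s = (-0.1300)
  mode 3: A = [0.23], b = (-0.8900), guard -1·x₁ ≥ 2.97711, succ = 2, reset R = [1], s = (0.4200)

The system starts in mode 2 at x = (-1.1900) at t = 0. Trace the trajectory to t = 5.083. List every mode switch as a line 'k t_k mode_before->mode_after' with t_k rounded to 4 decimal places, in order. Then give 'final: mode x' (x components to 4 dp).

Mode 2: guard c·x = 3.3954 hit at Δt = 0.9538 (t = 0.9538), x⁻ = (-3.3954) → reset → x⁺ = (-3.4235), jump to mode 0
Mode 0: guard c·x = 7.4051 hit at Δt = 1.3479 (t = 2.3017), x⁻ = (-7.4051) → reset → x⁺ = (-7.1908), jump to mode 1
Mode 1: guard c·x = -2.5199 hit at Δt = 1.3681 (t = 3.6698), x⁻ = (-2.5199) → reset → x⁺ = (-2.2147), jump to mode 3
Mode 3: guard c·x = 2.9771 hit at Δt = 0.5133 (t = 4.1831), x⁻ = (-2.9771) → reset → x⁺ = (-2.5571), jump to mode 2
Mode 2: guard c·x = 3.3954 hit at Δt = 0.3363 (t = 4.5194), x⁻ = (-3.3954) → reset → x⁺ = (-3.4235), jump to mode 0
Mode 0: flow for 0.5636 to horizon, guard not reached → x = (-4.8387)

1 0.9538 2->0
2 2.3017 0->1
3 3.6698 1->3
4 4.1831 3->2
5 4.5194 2->0
final: 0 -4.8387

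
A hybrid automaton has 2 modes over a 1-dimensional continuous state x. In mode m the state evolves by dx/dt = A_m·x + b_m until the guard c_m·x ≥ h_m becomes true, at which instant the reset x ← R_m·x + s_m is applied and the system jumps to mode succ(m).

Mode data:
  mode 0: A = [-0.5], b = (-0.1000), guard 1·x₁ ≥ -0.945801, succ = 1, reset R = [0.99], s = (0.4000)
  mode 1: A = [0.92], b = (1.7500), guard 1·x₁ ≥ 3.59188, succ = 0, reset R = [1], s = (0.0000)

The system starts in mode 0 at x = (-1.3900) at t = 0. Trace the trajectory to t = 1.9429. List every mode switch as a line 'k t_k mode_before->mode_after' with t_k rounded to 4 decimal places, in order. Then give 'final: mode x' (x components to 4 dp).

1 0.9345 0->1
final: 1 1.5517

Mode 0: guard c·x = -0.9458 hit at Δt = 0.9345 (t = 0.9345), x⁻ = (-0.9458) → reset → x⁺ = (-0.5363), jump to mode 1
Mode 1: flow for 1.0084 to horizon, guard not reached → x = (1.5517)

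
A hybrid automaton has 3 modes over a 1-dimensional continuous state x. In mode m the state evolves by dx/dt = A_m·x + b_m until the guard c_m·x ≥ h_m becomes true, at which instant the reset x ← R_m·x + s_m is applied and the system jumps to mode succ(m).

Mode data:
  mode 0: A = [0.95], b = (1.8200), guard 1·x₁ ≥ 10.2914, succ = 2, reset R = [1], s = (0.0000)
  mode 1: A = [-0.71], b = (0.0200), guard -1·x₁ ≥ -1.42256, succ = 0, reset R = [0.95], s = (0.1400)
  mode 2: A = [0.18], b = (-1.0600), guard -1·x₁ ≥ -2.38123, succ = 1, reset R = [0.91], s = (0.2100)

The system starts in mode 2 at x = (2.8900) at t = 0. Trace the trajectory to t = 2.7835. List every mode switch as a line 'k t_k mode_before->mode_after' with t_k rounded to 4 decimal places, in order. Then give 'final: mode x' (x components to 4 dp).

Mode 2: guard c·x = -2.3812 hit at Δt = 0.8706 (t = 0.8706), x⁻ = (2.3812) → reset → x⁺ = (2.3769), jump to mode 1
Mode 1: guard c·x = -1.4226 hit at Δt = 0.7344 (t = 1.6050), x⁻ = (1.4226) → reset → x⁺ = (1.4914), jump to mode 0
Mode 0: flow for 1.1785 to horizon, guard not reached → x = (8.5224)

1 0.8706 2->1
2 1.6050 1->0
final: 0 8.5224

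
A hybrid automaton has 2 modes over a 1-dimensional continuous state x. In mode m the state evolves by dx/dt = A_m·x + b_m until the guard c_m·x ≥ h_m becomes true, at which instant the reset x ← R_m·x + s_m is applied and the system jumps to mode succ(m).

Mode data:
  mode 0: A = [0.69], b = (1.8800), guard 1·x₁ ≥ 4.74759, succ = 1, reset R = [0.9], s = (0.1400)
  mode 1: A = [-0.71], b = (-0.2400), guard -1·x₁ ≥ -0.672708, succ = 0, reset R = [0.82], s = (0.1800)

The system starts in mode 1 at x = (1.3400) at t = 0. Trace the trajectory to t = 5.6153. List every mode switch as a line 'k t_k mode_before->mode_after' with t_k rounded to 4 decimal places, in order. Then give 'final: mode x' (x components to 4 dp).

1 0.7140 1->0
2 1.8314 0->1
3 4.0112 1->0
4 5.1286 0->1
final: 1 3.0247

Mode 1: guard c·x = -0.6727 hit at Δt = 0.7140 (t = 0.7140), x⁻ = (0.6727) → reset → x⁺ = (0.7316), jump to mode 0
Mode 0: guard c·x = 4.7476 hit at Δt = 1.1174 (t = 1.8314), x⁻ = (4.7476) → reset → x⁺ = (4.4128), jump to mode 1
Mode 1: guard c·x = -0.6727 hit at Δt = 2.1798 (t = 4.0112), x⁻ = (0.6727) → reset → x⁺ = (0.7316), jump to mode 0
Mode 0: guard c·x = 4.7476 hit at Δt = 1.1174 (t = 5.1286), x⁻ = (4.7476) → reset → x⁺ = (4.4128), jump to mode 1
Mode 1: flow for 0.4867 to horizon, guard not reached → x = (3.0247)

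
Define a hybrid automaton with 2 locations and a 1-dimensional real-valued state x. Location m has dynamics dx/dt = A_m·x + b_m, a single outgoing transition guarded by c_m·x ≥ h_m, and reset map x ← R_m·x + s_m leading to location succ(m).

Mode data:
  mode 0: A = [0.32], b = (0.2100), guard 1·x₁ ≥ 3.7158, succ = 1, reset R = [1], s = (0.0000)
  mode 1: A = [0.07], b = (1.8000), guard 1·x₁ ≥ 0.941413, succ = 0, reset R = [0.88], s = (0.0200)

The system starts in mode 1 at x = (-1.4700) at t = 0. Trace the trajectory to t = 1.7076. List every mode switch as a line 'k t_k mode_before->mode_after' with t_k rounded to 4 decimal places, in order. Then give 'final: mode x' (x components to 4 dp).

1 1.3546 1->0
final: 0 1.0284

Mode 1: guard c·x = 0.9414 hit at Δt = 1.3546 (t = 1.3546), x⁻ = (0.9414) → reset → x⁺ = (0.8484), jump to mode 0
Mode 0: flow for 0.3530 to horizon, guard not reached → x = (1.0284)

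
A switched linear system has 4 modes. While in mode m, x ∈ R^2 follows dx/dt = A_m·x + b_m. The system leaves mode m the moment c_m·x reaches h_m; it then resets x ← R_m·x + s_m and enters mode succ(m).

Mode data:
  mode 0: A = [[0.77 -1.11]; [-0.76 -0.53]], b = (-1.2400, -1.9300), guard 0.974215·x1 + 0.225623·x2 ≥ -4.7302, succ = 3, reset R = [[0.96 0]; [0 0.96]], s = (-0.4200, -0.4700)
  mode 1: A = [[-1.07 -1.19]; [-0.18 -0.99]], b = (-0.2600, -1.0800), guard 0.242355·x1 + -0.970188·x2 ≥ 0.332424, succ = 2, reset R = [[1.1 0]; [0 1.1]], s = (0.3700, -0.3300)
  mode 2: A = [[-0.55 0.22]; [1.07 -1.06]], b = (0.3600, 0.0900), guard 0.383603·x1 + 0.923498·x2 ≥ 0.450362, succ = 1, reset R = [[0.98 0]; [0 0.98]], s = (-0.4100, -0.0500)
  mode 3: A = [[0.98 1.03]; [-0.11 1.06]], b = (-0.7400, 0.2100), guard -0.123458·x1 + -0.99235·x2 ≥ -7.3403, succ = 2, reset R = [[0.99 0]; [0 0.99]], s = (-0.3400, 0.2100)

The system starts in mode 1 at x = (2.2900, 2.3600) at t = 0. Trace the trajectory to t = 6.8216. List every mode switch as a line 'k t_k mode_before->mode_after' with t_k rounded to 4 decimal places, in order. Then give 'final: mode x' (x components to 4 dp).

1 1.5029 1->2
2 3.0255 2->1
3 3.5938 1->2
4 5.0673 2->1
5 5.6317 1->2
final: 2 0.4785 0.1673

Mode 1: guard c·x = 0.3324 hit at Δt = 1.5029 (t = 1.5029), x⁻ = (-0.0253, -0.3490) → reset → x⁺ = (0.3422, -0.7139), jump to mode 2
Mode 2: guard c·x = 0.4504 hit at Δt = 1.5226 (t = 3.0255), x⁻ = (0.5081, 0.2766) → reset → x⁺ = (0.0879, 0.2211), jump to mode 1
Mode 1: guard c·x = 0.3324 hit at Δt = 0.5683 (t = 3.5938), x⁻ = (-0.0039, -0.3436) → reset → x⁺ = (0.3657, -0.7080), jump to mode 2
Mode 2: guard c·x = 0.4504 hit at Δt = 1.4736 (t = 5.0673), x⁻ = (0.5145, 0.2740) → reset → x⁺ = (0.0942, 0.2185), jump to mode 1
Mode 1: guard c·x = 0.3324 hit at Δt = 0.5644 (t = 5.6317), x⁻ = (0.0001, -0.3426) → reset → x⁺ = (0.3701, -0.7069), jump to mode 2
Mode 2: flow for 1.1899 to horizon, guard not reached → x = (0.4785, 0.1673)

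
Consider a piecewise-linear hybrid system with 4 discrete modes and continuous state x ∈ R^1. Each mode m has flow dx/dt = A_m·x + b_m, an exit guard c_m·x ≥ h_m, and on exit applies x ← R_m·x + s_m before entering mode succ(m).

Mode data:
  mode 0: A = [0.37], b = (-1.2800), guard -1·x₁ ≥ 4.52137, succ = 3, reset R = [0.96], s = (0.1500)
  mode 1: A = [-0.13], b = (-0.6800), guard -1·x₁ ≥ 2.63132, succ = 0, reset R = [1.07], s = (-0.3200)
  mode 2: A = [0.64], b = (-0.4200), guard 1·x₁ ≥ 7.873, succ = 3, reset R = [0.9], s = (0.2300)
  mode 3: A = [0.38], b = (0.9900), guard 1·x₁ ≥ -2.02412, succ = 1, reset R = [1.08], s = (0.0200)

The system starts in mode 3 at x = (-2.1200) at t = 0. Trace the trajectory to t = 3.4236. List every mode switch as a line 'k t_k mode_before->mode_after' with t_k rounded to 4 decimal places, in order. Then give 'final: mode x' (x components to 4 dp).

1 0.4745 3->1
2 1.7411 1->0
3 2.2566 0->3
final: 3 -5.0752

Mode 3: guard c·x = -2.0241 hit at Δt = 0.4745 (t = 0.4745), x⁻ = (-2.0241) → reset → x⁺ = (-2.1660), jump to mode 1
Mode 1: guard c·x = 2.6313 hit at Δt = 1.2666 (t = 1.7411), x⁻ = (-2.6313) → reset → x⁺ = (-3.1355), jump to mode 0
Mode 0: guard c·x = 4.5214 hit at Δt = 0.5155 (t = 2.2566), x⁻ = (-4.5214) → reset → x⁺ = (-4.1905), jump to mode 3
Mode 3: flow for 1.1670 to horizon, guard not reached → x = (-5.0752)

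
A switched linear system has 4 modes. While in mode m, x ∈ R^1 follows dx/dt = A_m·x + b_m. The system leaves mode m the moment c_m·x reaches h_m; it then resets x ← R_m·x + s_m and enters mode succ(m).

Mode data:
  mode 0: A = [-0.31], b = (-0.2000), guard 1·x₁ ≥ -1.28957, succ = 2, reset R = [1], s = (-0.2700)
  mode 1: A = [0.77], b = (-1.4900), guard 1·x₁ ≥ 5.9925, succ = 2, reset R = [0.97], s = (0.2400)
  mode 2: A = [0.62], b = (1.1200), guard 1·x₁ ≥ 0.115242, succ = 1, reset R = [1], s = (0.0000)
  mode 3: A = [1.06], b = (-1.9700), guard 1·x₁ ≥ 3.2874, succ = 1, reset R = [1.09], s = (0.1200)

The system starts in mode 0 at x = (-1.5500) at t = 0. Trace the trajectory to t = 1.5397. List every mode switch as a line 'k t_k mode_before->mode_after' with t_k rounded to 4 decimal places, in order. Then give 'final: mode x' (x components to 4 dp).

Mode 0: guard c·x = -1.2896 hit at Δt = 1.0949 (t = 1.0949), x⁻ = (-1.2896) → reset → x⁺ = (-1.5596), jump to mode 2
Mode 2: flow for 0.4448 to horizon, guard not reached → x = (-1.4812)

1 1.0949 0->2
final: 2 -1.4812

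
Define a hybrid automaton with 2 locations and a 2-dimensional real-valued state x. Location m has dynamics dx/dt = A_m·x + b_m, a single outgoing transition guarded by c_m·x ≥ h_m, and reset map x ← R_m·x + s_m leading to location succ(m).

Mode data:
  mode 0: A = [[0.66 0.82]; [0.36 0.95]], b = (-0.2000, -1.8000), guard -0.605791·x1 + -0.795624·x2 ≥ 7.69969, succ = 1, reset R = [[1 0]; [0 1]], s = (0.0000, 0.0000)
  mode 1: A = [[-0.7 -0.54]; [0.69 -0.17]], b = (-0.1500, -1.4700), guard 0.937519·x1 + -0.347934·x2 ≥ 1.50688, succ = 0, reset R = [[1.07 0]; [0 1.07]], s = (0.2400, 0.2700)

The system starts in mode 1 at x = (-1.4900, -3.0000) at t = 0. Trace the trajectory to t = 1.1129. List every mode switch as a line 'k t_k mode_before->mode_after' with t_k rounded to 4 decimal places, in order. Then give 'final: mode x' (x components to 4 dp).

Mode 1: guard c·x = 1.5069 hit at Δt = 0.7343 (t = 0.7343), x⁻ = (0.1383, -3.9583) → reset → x⁺ = (0.3880, -3.9654), jump to mode 0
Mode 0: flow for 0.3786 to horizon, guard not reached → x = (-1.3904, -6.5585)

1 0.7343 1->0
final: 0 -1.3904 -6.5585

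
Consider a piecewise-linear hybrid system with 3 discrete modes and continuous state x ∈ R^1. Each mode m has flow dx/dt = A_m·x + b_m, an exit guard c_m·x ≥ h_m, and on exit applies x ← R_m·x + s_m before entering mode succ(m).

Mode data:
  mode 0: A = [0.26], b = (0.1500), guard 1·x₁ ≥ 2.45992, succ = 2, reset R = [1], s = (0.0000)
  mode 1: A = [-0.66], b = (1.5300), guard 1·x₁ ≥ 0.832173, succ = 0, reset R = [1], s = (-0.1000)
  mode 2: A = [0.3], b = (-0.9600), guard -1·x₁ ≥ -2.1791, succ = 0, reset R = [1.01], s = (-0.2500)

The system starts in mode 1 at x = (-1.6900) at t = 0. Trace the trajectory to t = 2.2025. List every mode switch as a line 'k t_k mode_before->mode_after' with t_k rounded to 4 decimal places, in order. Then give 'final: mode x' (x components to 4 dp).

Mode 1: guard c·x = 0.8322 hit at Δt = 1.5034 (t = 1.5034), x⁻ = (0.8322) → reset → x⁺ = (0.7322), jump to mode 0
Mode 0: flow for 0.6991 to horizon, guard not reached → x = (0.9931)

1 1.5034 1->0
final: 0 0.9931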